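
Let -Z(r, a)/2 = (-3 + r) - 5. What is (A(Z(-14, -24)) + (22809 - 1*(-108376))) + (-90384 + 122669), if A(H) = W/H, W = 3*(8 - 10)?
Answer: 3596337/22 ≈ 1.6347e+5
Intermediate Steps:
W = -6 (W = 3*(-2) = -6)
Z(r, a) = 16 - 2*r (Z(r, a) = -2*((-3 + r) - 5) = -2*(-8 + r) = 16 - 2*r)
A(H) = -6/H
(A(Z(-14, -24)) + (22809 - 1*(-108376))) + (-90384 + 122669) = (-6/(16 - 2*(-14)) + (22809 - 1*(-108376))) + (-90384 + 122669) = (-6/(16 + 28) + (22809 + 108376)) + 32285 = (-6/44 + 131185) + 32285 = (-6*1/44 + 131185) + 32285 = (-3/22 + 131185) + 32285 = 2886067/22 + 32285 = 3596337/22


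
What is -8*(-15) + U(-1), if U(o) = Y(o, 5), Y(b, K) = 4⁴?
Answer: 376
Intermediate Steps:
Y(b, K) = 256
U(o) = 256
-8*(-15) + U(-1) = -8*(-15) + 256 = 120 + 256 = 376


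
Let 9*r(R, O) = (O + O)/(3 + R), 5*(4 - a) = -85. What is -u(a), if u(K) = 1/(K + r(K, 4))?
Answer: -27/568 ≈ -0.047535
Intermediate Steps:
a = 21 (a = 4 - ⅕*(-85) = 4 + 17 = 21)
r(R, O) = 2*O/(9*(3 + R)) (r(R, O) = ((O + O)/(3 + R))/9 = ((2*O)/(3 + R))/9 = (2*O/(3 + R))/9 = 2*O/(9*(3 + R)))
u(K) = 1/(K + 8/(9*(3 + K))) (u(K) = 1/(K + (2/9)*4/(3 + K)) = 1/(K + 8/(9*(3 + K))))
-u(a) = -9*(3 + 21)/(8 + 9*21*(3 + 21)) = -9*24/(8 + 9*21*24) = -9*24/(8 + 4536) = -9*24/4544 = -1*27/568 = -27/568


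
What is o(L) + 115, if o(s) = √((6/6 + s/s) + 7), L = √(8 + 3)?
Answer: 118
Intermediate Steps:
L = √11 ≈ 3.3166
o(s) = 3 (o(s) = √((6*(⅙) + 1) + 7) = √((1 + 1) + 7) = √(2 + 7) = √9 = 3)
o(L) + 115 = 3 + 115 = 118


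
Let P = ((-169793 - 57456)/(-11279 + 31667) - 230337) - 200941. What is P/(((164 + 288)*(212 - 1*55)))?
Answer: -8793123113/1446814032 ≈ -6.0776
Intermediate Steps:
P = -8793123113/20388 (P = (-227249/20388 - 230337) - 200941 = -4696338005/20388 - 200941 = -8793123113/20388 ≈ -4.3129e+5)
P/(((164 + 288)*(212 - 1*55))) = -8793123113*1/((164 + 288)*(212 - 1*55))/20388 = -8793123113*1/(452*(212 - 55))/20388 = -8793123113/(20388*(452*157)) = -8793123113/20388/70964 = -8793123113/20388*1/70964 = -8793123113/1446814032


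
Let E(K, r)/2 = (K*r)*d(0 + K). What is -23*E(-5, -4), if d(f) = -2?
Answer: 1840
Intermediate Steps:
E(K, r) = -4*K*r (E(K, r) = 2*((K*r)*(-2)) = 2*(-2*K*r) = -4*K*r)
-23*E(-5, -4) = -(-92)*(-5)*(-4) = -23*(-80) = 1840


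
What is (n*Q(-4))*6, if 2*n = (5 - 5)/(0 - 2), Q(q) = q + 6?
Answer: 0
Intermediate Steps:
Q(q) = 6 + q
n = 0 (n = ((5 - 5)/(0 - 2))/2 = (0/(-2))/2 = (0*(-½))/2 = (½)*0 = 0)
(n*Q(-4))*6 = (0*(6 - 4))*6 = (0*2)*6 = 0*6 = 0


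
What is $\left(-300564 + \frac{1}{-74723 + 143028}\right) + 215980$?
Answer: $- \frac{5777510119}{68305} \approx -84584.0$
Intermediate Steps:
$\left(-300564 + \frac{1}{-74723 + 143028}\right) + 215980 = \left(-300564 + \frac{1}{68305}\right) + 215980 = - \frac{20530024019}{68305} + 215980 = - \frac{5777510119}{68305}$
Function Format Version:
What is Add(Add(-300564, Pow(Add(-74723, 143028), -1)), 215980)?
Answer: Rational(-5777510119, 68305) ≈ -84584.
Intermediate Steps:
Add(Add(-300564, Pow(Add(-74723, 143028), -1)), 215980) = Add(Add(-300564, Pow(68305, -1)), 215980) = Add(Add(-300564, Rational(1, 68305)), 215980) = Add(Rational(-20530024019, 68305), 215980) = Rational(-5777510119, 68305)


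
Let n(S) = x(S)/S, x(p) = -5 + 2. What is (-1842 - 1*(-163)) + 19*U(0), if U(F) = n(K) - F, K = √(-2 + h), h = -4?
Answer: -1679 + 19*I*√6/2 ≈ -1679.0 + 23.27*I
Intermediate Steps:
K = I*√6 (K = √(-2 - 4) = √(-6) = I*√6 ≈ 2.4495*I)
x(p) = -3
n(S) = -3/S
U(F) = -F + I*√6/2 (U(F) = -3*(-I*√6/6) - F = -(-1)*I*√6/2 - F = I*√6/2 - F = -F + I*√6/2)
(-1842 - 1*(-163)) + 19*U(0) = (-1842 - 1*(-163)) + 19*(-1*0 + I*√6/2) = (-1842 + 163) + 19*(0 + I*√6/2) = -1679 + 19*(I*√6/2) = -1679 + 19*I*√6/2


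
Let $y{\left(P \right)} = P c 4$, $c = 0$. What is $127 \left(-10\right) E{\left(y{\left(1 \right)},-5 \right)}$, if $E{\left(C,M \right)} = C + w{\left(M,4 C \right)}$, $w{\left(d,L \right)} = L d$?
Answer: $0$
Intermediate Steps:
$y{\left(P \right)} = 0$ ($y{\left(P \right)} = P 0 \cdot 4 = 0 \cdot 4 = 0$)
$E{\left(C,M \right)} = C + 4 C M$
$127 \left(-10\right) E{\left(y{\left(1 \right)},-5 \right)} = 127 \left(-10\right) 0 \left(1 + 4 \left(-5\right)\right) = - 1270 \cdot 0 \left(1 - 20\right) = - 1270 \cdot 0 \left(-19\right) = \left(-1270\right) 0 = 0$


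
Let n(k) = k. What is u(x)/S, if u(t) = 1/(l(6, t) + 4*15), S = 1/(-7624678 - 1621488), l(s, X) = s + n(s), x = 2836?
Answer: -4623083/36 ≈ -1.2842e+5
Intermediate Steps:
l(s, X) = 2*s (l(s, X) = s + s = 2*s)
S = -1/9246166 (S = 1/(-9246166) = -1/9246166 ≈ -1.0815e-7)
u(t) = 1/72 (u(t) = 1/(2*6 + 4*15) = 1/(12 + 60) = 1/72)
u(x)/S = 1/(72*(-1/9246166)) = (1/72)*(-9246166) = -4623083/36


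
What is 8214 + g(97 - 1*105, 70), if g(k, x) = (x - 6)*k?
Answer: 7702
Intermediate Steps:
g(k, x) = k*(-6 + x) (g(k, x) = (-6 + x)*k = k*(-6 + x))
8214 + g(97 - 1*105, 70) = 8214 + (97 - 1*105)*(-6 + 70) = 8214 + (97 - 105)*64 = 8214 - 8*64 = 8214 - 512 = 7702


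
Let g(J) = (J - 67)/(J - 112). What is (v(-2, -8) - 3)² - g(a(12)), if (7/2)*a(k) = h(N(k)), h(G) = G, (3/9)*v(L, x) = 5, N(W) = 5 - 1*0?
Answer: 12333/86 ≈ 143.41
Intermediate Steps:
N(W) = 5 (N(W) = 5 + 0 = 5)
v(L, x) = 15 (v(L, x) = 3*5 = 15)
a(k) = 10/7 (a(k) = (2/7)*5 = 10/7)
g(J) = (-67 + J)/(-112 + J)
(v(-2, -8) - 3)² - g(a(12)) = (15 - 3)² - (-67 + 10/7)/(-112 + 10/7) = 12² - (-459)/((-774/7)*7) = 144 - (-7)*(-459)/(774*7) = 144 - 1*51/86 = 144 - 51/86 = 12333/86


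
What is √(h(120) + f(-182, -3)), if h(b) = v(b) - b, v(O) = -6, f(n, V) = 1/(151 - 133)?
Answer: I*√4534/6 ≈ 11.223*I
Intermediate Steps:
f(n, V) = 1/18
h(b) = -6 - b
√(h(120) + f(-182, -3)) = √((-6 - 1*120) + 1/18) = √((-6 - 120) + 1/18) = √(-126 + 1/18) = √(-2267/18) = I*√4534/6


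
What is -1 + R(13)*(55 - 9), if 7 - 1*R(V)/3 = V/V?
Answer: 827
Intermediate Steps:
R(V) = 18 (R(V) = 21 - 3*V/V = 21 - 3*1 = 21 - 3 = 18)
-1 + R(13)*(55 - 9) = -1 + 18*(55 - 9) = -1 + 18*46 = -1 + 828 = 827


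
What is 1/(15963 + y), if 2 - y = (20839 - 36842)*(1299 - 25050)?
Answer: -1/380071288 ≈ -2.6311e-9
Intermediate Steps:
y = -380087251 (y = 2 - (20839 - 36842)*(1299 - 25050) = 2 - (-16003)*(-23751) = 2 - 1*380087253 = 2 - 380087253 = -380087251)
1/(15963 + y) = 1/(15963 - 380087251) = 1/(-380071288) = -1/380071288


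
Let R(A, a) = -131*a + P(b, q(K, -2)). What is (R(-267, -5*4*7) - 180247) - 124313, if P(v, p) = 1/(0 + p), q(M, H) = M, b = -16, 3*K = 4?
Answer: -1144877/4 ≈ -2.8622e+5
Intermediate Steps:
K = 4/3 (K = (1/3)*4 = 4/3 ≈ 1.3333)
P(v, p) = 1/p
R(A, a) = 3/4 - 131*a (R(A, a) = -131*a + 1/(4/3) = -131*a + 3/4 = 3/4 - 131*a)
(R(-267, -5*4*7) - 180247) - 124313 = ((3/4 - 131*(-5*4)*7) - 180247) - 124313 = ((3/4 - (-2620)*7) - 180247) - 124313 = ((3/4 - 131*(-140)) - 180247) - 124313 = ((3/4 + 18340) - 180247) - 124313 = (73363/4 - 180247) - 124313 = -647625/4 - 124313 = -1144877/4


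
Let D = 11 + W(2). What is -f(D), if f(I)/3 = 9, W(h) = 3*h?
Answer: -27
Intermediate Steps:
D = 17 (D = 11 + 3*2 = 11 + 6 = 17)
f(I) = 27 (f(I) = 3*9 = 27)
-f(D) = -1*27 = -27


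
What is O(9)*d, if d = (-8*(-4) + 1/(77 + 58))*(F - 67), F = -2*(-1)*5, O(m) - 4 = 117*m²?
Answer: -778380619/45 ≈ -1.7297e+7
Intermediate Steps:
O(m) = 4 + 117*m²
F = 10 (F = 2*5 = 10)
d = -82099/45 (d = (-8*(-4) + 1/(77 + 58))*(10 - 67) = (32 + 1/135)*(-57) = (4321/135)*(-57) = -82099/45 ≈ -1824.4)
O(9)*d = (4 + 117*9²)*(-82099/45) = (4 + 117*81)*(-82099/45) = (4 + 9477)*(-82099/45) = 9481*(-82099/45) = -778380619/45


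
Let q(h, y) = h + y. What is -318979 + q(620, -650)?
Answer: -319009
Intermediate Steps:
-318979 + q(620, -650) = -318979 + (620 - 650) = -318979 - 30 = -319009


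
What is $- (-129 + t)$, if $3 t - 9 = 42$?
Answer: $112$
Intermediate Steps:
$t = 17$ ($t = 3 + \frac{1}{3} \cdot 42 = 3 + 14 = 17$)
$- (-129 + t) = - (-129 + 17) = \left(-1\right) \left(-112\right) = 112$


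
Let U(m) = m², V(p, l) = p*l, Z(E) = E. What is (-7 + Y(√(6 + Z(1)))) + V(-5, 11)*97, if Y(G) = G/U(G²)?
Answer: -5342 + √7/49 ≈ -5341.9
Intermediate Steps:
V(p, l) = l*p
Y(G) = G⁻³ (Y(G) = G/((G²)²) = G/(G⁴) = G/G⁴ = G⁻³)
(-7 + Y(√(6 + Z(1)))) + V(-5, 11)*97 = (-7 + (√(6 + 1))⁻³) + (11*(-5))*97 = (-7 + (√7)⁻³) - 55*97 = (-7 + √7/49) - 5335 = -5342 + √7/49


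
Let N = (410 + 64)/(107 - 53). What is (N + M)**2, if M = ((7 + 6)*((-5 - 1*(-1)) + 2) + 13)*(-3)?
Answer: 184900/81 ≈ 2282.7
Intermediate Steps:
M = 39 (M = (13*((-5 + 1) + 2) + 13)*(-3) = (13*(-4 + 2) + 13)*(-3) = (13*(-2) + 13)*(-3) = (-26 + 13)*(-3) = -13*(-3) = 39)
N = 79/9 (N = 474/54 = 474*(1/54) = 79/9 ≈ 8.7778)
(N + M)**2 = (79/9 + 39)**2 = (430/9)**2 = 184900/81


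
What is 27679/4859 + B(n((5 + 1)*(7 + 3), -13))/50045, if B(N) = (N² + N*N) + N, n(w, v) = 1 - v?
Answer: 1387168309/243168655 ≈ 5.7046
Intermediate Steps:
B(N) = N + 2*N² (B(N) = (N² + N²) + N = 2*N² + N = N + 2*N²)
27679/4859 + B(n((5 + 1)*(7 + 3), -13))/50045 = 27679/4859 + ((1 - 1*(-13))*(1 + 2*(1 - 1*(-13))))/50045 = 27679*(1/4859) + ((1 + 13)*(1 + 2*(1 + 13)))*(1/50045) = 27679/4859 + (14*(1 + 2*14))*(1/50045) = 27679/4859 + (14*(1 + 28))*(1/50045) = 27679/4859 + (14*29)*(1/50045) = 27679/4859 + 406*(1/50045) = 27679/4859 + 406/50045 = 1387168309/243168655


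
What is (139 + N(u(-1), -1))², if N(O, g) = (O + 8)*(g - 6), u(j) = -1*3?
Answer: 10816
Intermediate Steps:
u(j) = -3
N(O, g) = (-6 + g)*(8 + O) (N(O, g) = (8 + O)*(-6 + g) = (-6 + g)*(8 + O))
(139 + N(u(-1), -1))² = (139 + (-48 - 6*(-3) + 8*(-1) - 3*(-1)))² = (139 + (-48 + 18 - 8 + 3))² = (139 - 35)² = 104² = 10816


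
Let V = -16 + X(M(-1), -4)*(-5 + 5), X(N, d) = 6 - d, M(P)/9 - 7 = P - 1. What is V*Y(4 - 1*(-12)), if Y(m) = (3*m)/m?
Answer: -48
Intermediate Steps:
M(P) = 54 + 9*P (M(P) = 63 + 9*(P - 1) = 63 + 9*(-1 + P) = 63 + (-9 + 9*P) = 54 + 9*P)
Y(m) = 3
V = -16 (V = -16 + (6 - 1*(-4))*(-5 + 5) = -16 + (6 + 4)*0 = -16 + 10*0 = -16 + 0 = -16)
V*Y(4 - 1*(-12)) = -16*3 = -48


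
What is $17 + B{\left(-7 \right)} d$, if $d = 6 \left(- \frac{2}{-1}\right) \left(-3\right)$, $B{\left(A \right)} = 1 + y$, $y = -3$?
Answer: $89$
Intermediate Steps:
$B{\left(A \right)} = -2$ ($B{\left(A \right)} = 1 - 3 = -2$)
$d = -36$ ($d = 6 \left(\left(-2\right) \left(-1\right)\right) \left(-3\right) = 6 \cdot 2 \left(-3\right) = 12 \left(-3\right) = -36$)
$17 + B{\left(-7 \right)} d = 17 - -72 = 17 + 72 = 89$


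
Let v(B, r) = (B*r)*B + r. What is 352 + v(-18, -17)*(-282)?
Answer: 1558402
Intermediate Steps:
v(B, r) = r + r*B² (v(B, r) = r*B² + r = r + r*B²)
352 + v(-18, -17)*(-282) = 352 - 17*(1 + (-18)²)*(-282) = 352 - 17*(1 + 324)*(-282) = 352 - 17*325*(-282) = 352 - 5525*(-282) = 352 + 1558050 = 1558402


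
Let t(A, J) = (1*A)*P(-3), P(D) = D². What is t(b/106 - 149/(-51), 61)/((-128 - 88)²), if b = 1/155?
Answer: 2448121/4343829120 ≈ 0.00056359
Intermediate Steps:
b = 1/155 ≈ 0.0064516
t(A, J) = 9*A (t(A, J) = (1*A)*(-3)² = A*9 = 9*A)
t(b/106 - 149/(-51), 61)/((-128 - 88)²) = (9*((1/155)/106 - 149/(-51)))/((-128 - 88)²) = (9*((1/155)*(1/106) - 149*(-1/51)))/((-216)²) = (9*(1/16430 + 149/51))/46656 = (9*(2448121/837930))*(1/46656) = (7344363/279310)*(1/46656) = 2448121/4343829120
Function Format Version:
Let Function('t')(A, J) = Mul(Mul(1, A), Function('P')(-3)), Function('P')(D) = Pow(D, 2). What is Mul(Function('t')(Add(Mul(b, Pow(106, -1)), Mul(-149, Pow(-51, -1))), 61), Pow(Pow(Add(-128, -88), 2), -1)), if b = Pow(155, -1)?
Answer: Rational(2448121, 4343829120) ≈ 0.00056359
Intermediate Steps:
b = Rational(1, 155) ≈ 0.0064516
Function('t')(A, J) = Mul(9, A) (Function('t')(A, J) = Mul(Mul(1, A), Pow(-3, 2)) = Mul(A, 9) = Mul(9, A))
Mul(Function('t')(Add(Mul(b, Pow(106, -1)), Mul(-149, Pow(-51, -1))), 61), Pow(Pow(Add(-128, -88), 2), -1)) = Mul(Mul(9, Add(Mul(Rational(1, 155), Pow(106, -1)), Mul(-149, Pow(-51, -1)))), Pow(Pow(Add(-128, -88), 2), -1)) = Mul(Mul(9, Add(Mul(Rational(1, 155), Rational(1, 106)), Mul(-149, Rational(-1, 51)))), Pow(Pow(-216, 2), -1)) = Mul(Mul(9, Add(Rational(1, 16430), Rational(149, 51))), Pow(46656, -1)) = Mul(Mul(9, Rational(2448121, 837930)), Rational(1, 46656)) = Mul(Rational(7344363, 279310), Rational(1, 46656)) = Rational(2448121, 4343829120)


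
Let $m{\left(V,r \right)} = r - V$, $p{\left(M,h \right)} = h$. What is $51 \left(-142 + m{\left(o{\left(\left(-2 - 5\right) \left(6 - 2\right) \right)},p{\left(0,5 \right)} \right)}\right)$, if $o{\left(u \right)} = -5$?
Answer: $-6732$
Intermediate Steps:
$51 \left(-142 + m{\left(o{\left(\left(-2 - 5\right) \left(6 - 2\right) \right)},p{\left(0,5 \right)} \right)}\right) = 51 \left(-142 + \left(5 - -5\right)\right) = 51 \left(-142 + \left(5 + 5\right)\right) = 51 \left(-142 + 10\right) = 51 \left(-132\right) = -6732$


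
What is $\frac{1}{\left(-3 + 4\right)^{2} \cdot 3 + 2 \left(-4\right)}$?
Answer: $- \frac{1}{5} \approx -0.2$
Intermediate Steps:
$\frac{1}{\left(-3 + 4\right)^{2} \cdot 3 + 2 \left(-4\right)} = \frac{1}{1^{2} \cdot 3 - 8} = \frac{1}{1 \cdot 3 - 8} = \frac{1}{3 - 8} = \frac{1}{-5} = - \frac{1}{5}$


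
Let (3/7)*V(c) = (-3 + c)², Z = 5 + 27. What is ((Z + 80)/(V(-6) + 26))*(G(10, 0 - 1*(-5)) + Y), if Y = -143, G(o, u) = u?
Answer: -15456/215 ≈ -71.888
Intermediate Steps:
Z = 32
V(c) = 7*(-3 + c)²/3
((Z + 80)/(V(-6) + 26))*(G(10, 0 - 1*(-5)) + Y) = ((32 + 80)/(7*(-3 - 6)²/3 + 26))*((0 - 1*(-5)) - 143) = (112/((7/3)*(-9)² + 26))*((0 + 5) - 143) = (112/((7/3)*81 + 26))*(5 - 143) = (112/(189 + 26))*(-138) = (112/215)*(-138) = -15456/215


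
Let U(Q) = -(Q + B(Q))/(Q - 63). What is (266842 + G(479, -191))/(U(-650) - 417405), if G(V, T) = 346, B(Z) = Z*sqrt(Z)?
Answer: -365782485189892/571431996071595 + 798892120*I*sqrt(26)/114286399214319 ≈ -0.64012 + 3.5644e-5*I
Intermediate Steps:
B(Z) = Z**(3/2)
U(Q) = -(Q + Q**(3/2))/(-63 + Q) (U(Q) = -(Q + Q**(3/2))/(Q - 63) = -(Q + Q**(3/2))/(-63 + Q))
(266842 + G(479, -191))/(U(-650) - 417405) = (266842 + 346)/((-1*(-650) - (-650)**(3/2))/(-63 - 650) - 417405) = 267188/((650 - (-3250)*I*sqrt(26))/(-713) - 417405) = 267188/(-(650 + 3250*I*sqrt(26))/713 - 417405) = 267188/((-650/713 - 3250*I*sqrt(26)/713) - 417405) = 267188/(-297610415/713 - 3250*I*sqrt(26)/713)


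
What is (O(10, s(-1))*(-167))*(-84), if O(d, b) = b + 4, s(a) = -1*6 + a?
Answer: -42084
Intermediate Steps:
s(a) = -6 + a
O(d, b) = 4 + b
(O(10, s(-1))*(-167))*(-84) = ((4 + (-6 - 1))*(-167))*(-84) = ((4 - 7)*(-167))*(-84) = -3*(-167)*(-84) = 501*(-84) = -42084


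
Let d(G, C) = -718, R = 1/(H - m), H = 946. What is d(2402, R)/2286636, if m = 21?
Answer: -359/1143318 ≈ -0.00031400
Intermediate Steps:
R = 1/925 (R = 1/(946 - 1*21) = 1/(946 - 21) = 1/925 ≈ 0.0010811)
d(2402, R)/2286636 = -718/2286636 = -718*1/2286636 = -359/1143318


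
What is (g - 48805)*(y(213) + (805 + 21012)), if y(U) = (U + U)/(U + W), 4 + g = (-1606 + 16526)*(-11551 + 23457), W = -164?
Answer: 189923845277349/49 ≈ 3.8760e+12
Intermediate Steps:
g = 177637516 (g = -4 + (-1606 + 16526)*(-11551 + 23457) = -4 + 14920*11906 = -4 + 177637520 = 177637516)
y(U) = 2*U/(-164 + U) (y(U) = (U + U)/(U - 164) = (2*U)/(-164 + U) = 2*U/(-164 + U))
(g - 48805)*(y(213) + (805 + 21012)) = (177637516 - 48805)*(2*213/(-164 + 213) + (805 + 21012)) = 177588711*(2*213/49 + 21817) = 177588711*(2*213*(1/49) + 21817) = 177588711*(426/49 + 21817) = 177588711*(1069459/49) = 189923845277349/49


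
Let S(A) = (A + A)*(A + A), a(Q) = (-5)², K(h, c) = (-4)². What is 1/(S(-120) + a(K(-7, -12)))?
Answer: 1/57625 ≈ 1.7354e-5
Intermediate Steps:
K(h, c) = 16
a(Q) = 25
S(A) = 4*A² (S(A) = (2*A)*(2*A) = 4*A²)
1/(S(-120) + a(K(-7, -12))) = 1/(4*(-120)² + 25) = 1/(4*14400 + 25) = 1/(57600 + 25) = 1/57625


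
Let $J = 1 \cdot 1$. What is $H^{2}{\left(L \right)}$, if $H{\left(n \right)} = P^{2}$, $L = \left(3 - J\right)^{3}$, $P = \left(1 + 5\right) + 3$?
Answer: $6561$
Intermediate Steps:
$J = 1$
$P = 9$ ($P = 6 + 3 = 9$)
$L = 8$ ($L = \left(3 - 1\right)^{3} = 2^{3} = 8$)
$H{\left(n \right)} = 81$ ($H{\left(n \right)} = 9^{2} = 81$)
$H^{2}{\left(L \right)} = 81^{2} = 6561$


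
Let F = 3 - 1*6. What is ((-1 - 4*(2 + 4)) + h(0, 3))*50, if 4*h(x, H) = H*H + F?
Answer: -1175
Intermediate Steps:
F = -3 (F = 3 - 6 = -3)
h(x, H) = -3/4 + H**2/4 (h(x, H) = (H*H - 3)/4 = (H**2 - 3)/4 = (-3 + H**2)/4 = -3/4 + H**2/4)
((-1 - 4*(2 + 4)) + h(0, 3))*50 = ((-1 - 4*(2 + 4)) + (-3/4 + (1/4)*3**2))*50 = ((-1 - 4*6) + (-3/4 + (1/4)*9))*50 = ((-1 - 24) + (-3/4 + 9/4))*50 = (-25 + 3/2)*50 = -47/2*50 = -1175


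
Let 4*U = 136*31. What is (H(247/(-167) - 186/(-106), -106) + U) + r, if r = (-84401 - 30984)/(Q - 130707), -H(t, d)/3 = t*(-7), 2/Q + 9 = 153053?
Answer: 93898484882159752/88527357280103 ≈ 1060.7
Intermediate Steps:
Q = 1/76522 (Q = 2/(-9 + 153053) = 2/153044 = 2*(1/153044) = 1/76522 ≈ 1.3068e-5)
H(t, d) = 21*t (H(t, d) = -3*t*(-7) = -(-21)*t = 21*t)
r = 8829490970/10001961053 (r = (-84401 - 30984)/(1/76522 - 130707) = -115385/(-10001961053/76522) = -115385*(-76522/10001961053) = 8829490970/10001961053 ≈ 0.88278)
U = 1054 (U = (136*31)/4 = (1/4)*4216 = 1054)
(H(247/(-167) - 186/(-106), -106) + U) + r = (21*(247/(-167) - 186/(-106)) + 1054) + 8829490970/10001961053 = (21*(247*(-1/167) - 186*(-1/106)) + 1054) + 8829490970/10001961053 = (21*(-247/167 + 93/53) + 1054) + 8829490970/10001961053 = (21*(2440/8851) + 1054) + 8829490970/10001961053 = (51240/8851 + 1054) + 8829490970/10001961053 = 9380194/8851 + 8829490970/10001961053 = 93898484882159752/88527357280103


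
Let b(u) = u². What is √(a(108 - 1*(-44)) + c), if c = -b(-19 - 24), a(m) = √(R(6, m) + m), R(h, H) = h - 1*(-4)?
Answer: √(-1849 + 9*√2) ≈ 42.852*I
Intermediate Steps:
R(h, H) = 4 + h (R(h, H) = h + 4 = 4 + h)
a(m) = √(10 + m) (a(m) = √((4 + 6) + m) = √(10 + m))
c = -1849 (c = -(-19 - 24)² = -1*(-43)² = -1*1849 = -1849)
√(a(108 - 1*(-44)) + c) = √(√(10 + (108 - 1*(-44))) - 1849) = √(√(10 + (108 + 44)) - 1849) = √(√(10 + 152) - 1849) = √(√162 - 1849) = √(9*√2 - 1849) = √(-1849 + 9*√2)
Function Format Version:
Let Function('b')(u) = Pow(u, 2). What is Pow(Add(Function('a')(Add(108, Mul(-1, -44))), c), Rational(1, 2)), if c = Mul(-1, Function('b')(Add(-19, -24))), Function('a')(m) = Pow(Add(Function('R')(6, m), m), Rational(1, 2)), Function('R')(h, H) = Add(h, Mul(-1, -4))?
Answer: Pow(Add(-1849, Mul(9, Pow(2, Rational(1, 2)))), Rational(1, 2)) ≈ Mul(42.852, I)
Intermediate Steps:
Function('R')(h, H) = Add(4, h) (Function('R')(h, H) = Add(h, 4) = Add(4, h))
Function('a')(m) = Pow(Add(10, m), Rational(1, 2)) (Function('a')(m) = Pow(Add(Add(4, 6), m), Rational(1, 2)) = Pow(Add(10, m), Rational(1, 2)))
c = -1849 (c = Mul(-1, Pow(Add(-19, -24), 2)) = Mul(-1, Pow(-43, 2)) = Mul(-1, 1849) = -1849)
Pow(Add(Function('a')(Add(108, Mul(-1, -44))), c), Rational(1, 2)) = Pow(Add(Pow(Add(10, Add(108, Mul(-1, -44))), Rational(1, 2)), -1849), Rational(1, 2)) = Pow(Add(Pow(Add(10, Add(108, 44)), Rational(1, 2)), -1849), Rational(1, 2)) = Pow(Add(Pow(Add(10, 152), Rational(1, 2)), -1849), Rational(1, 2)) = Pow(Add(Pow(162, Rational(1, 2)), -1849), Rational(1, 2)) = Pow(Add(Mul(9, Pow(2, Rational(1, 2))), -1849), Rational(1, 2)) = Pow(Add(-1849, Mul(9, Pow(2, Rational(1, 2)))), Rational(1, 2))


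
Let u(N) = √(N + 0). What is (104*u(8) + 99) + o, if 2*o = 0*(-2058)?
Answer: 99 + 208*√2 ≈ 393.16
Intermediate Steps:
u(N) = √N
o = 0 (o = (0*(-2058))/2 = (½)*0 = 0)
(104*u(8) + 99) + o = (104*√8 + 99) + 0 = (104*(2*√2) + 99) + 0 = (208*√2 + 99) + 0 = (99 + 208*√2) + 0 = 99 + 208*√2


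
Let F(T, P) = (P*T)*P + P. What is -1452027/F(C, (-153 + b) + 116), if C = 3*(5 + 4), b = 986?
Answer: -1452027/24317176 ≈ -0.059712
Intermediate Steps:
C = 27 (C = 3*9 = 27)
F(T, P) = P + T*P**2 (F(T, P) = T*P**2 + P = P + T*P**2)
-1452027/F(C, (-153 + b) + 116) = -1452027*1/((1 + ((-153 + 986) + 116)*27)*((-153 + 986) + 116)) = -1452027*1/((1 + (833 + 116)*27)*(833 + 116)) = -1452027*1/(949*(1 + 949*27)) = -1452027*1/(949*(1 + 25623)) = -1452027/(949*25624) = -1452027/24317176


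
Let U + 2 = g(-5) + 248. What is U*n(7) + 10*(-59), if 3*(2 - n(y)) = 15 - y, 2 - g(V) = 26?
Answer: -738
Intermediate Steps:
g(V) = -24 (g(V) = 2 - 1*26 = 2 - 26 = -24)
n(y) = -3 + y/3 (n(y) = 2 - (15 - y)/3 = 2 + (-5 + y/3) = -3 + y/3)
U = 222 (U = -2 + (-24 + 248) = -2 + 224 = 222)
U*n(7) + 10*(-59) = 222*(-3 + (1/3)*7) + 10*(-59) = 222*(-3 + 7/3) - 590 = 222*(-2/3) - 590 = -148 - 590 = -738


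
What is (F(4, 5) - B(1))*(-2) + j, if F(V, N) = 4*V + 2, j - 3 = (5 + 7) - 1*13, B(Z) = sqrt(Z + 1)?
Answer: -34 + 2*sqrt(2) ≈ -31.172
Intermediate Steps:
B(Z) = sqrt(1 + Z)
j = 2 (j = 3 + ((5 + 7) - 1*13) = 3 + (12 - 13) = 3 - 1 = 2)
F(V, N) = 2 + 4*V
(F(4, 5) - B(1))*(-2) + j = ((2 + 4*4) - sqrt(1 + 1))*(-2) + 2 = ((2 + 16) - sqrt(2))*(-2) + 2 = (18 - sqrt(2))*(-2) + 2 = (-36 + 2*sqrt(2)) + 2 = -34 + 2*sqrt(2)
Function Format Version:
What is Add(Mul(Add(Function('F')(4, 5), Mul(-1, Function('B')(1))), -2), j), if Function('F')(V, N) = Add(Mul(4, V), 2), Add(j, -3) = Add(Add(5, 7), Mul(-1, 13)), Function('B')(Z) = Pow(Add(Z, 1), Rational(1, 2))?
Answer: Add(-34, Mul(2, Pow(2, Rational(1, 2)))) ≈ -31.172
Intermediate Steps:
Function('B')(Z) = Pow(Add(1, Z), Rational(1, 2))
j = 2 (j = Add(3, Add(Add(5, 7), Mul(-1, 13))) = Add(3, Add(12, -13)) = Add(3, -1) = 2)
Function('F')(V, N) = Add(2, Mul(4, V))
Add(Mul(Add(Function('F')(4, 5), Mul(-1, Function('B')(1))), -2), j) = Add(Mul(Add(Add(2, Mul(4, 4)), Mul(-1, Pow(Add(1, 1), Rational(1, 2)))), -2), 2) = Add(Mul(Add(Add(2, 16), Mul(-1, Pow(2, Rational(1, 2)))), -2), 2) = Add(Mul(Add(18, Mul(-1, Pow(2, Rational(1, 2)))), -2), 2) = Add(Add(-36, Mul(2, Pow(2, Rational(1, 2)))), 2) = Add(-34, Mul(2, Pow(2, Rational(1, 2))))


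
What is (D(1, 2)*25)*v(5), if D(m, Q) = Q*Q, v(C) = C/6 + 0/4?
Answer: 250/3 ≈ 83.333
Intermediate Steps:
v(C) = C/6 (v(C) = C*(1/6) + 0*(1/4) = C/6 + 0 = C/6)
D(m, Q) = Q**2
(D(1, 2)*25)*v(5) = (2**2*25)*((1/6)*5) = (4*25)*(5/6) = 100*(5/6) = 250/3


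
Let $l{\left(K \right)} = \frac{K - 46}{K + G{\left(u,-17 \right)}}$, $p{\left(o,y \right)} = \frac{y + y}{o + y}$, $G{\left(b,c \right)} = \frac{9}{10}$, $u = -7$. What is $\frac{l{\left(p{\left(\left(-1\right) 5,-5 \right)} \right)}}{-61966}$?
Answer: $\frac{225}{588677} \approx 0.00038221$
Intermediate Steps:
$G{\left(b,c \right)} = \frac{9}{10}$ ($G{\left(b,c \right)} = 9 \cdot \frac{1}{10} = \frac{9}{10}$)
$p{\left(o,y \right)} = \frac{2 y}{o + y}$
$l{\left(K \right)} = \frac{-46 + K}{\frac{9}{10} + K}$ ($l{\left(K \right)} = \frac{K - 46}{K + \frac{9}{10}} = \frac{-46 + K}{\frac{9}{10} + K}$)
$\frac{l{\left(p{\left(\left(-1\right) 5,-5 \right)} \right)}}{-61966} = \frac{10 \frac{1}{9 + 10 \cdot 2 \left(-5\right) \frac{1}{\left(-1\right) 5 - 5}} \left(-46 + 2 \left(-5\right) \frac{1}{\left(-1\right) 5 - 5}\right)}{-61966} = \frac{10 \left(-46 + 2 \left(-5\right) \frac{1}{-5 - 5}\right)}{9 + 10 \cdot 2 \left(-5\right) \frac{1}{-5 - 5}} \left(- \frac{1}{61966}\right) = \frac{10 \left(-46 + 2 \left(-5\right) \frac{1}{-10}\right)}{9 + 10 \cdot 2 \left(-5\right) \frac{1}{-10}} \left(- \frac{1}{61966}\right) = \frac{10 \left(-46 + 2 \left(-5\right) \left(- \frac{1}{10}\right)\right)}{9 + 10 \cdot 2 \left(-5\right) \left(- \frac{1}{10}\right)} \left(- \frac{1}{61966}\right) = \frac{10 \left(-46 + 1\right)}{9 + 10 \cdot 1} \left(- \frac{1}{61966}\right) = 10 \frac{1}{9 + 10} \left(-45\right) \left(- \frac{1}{61966}\right) = 10 \cdot \frac{1}{19} \left(-45\right) \left(- \frac{1}{61966}\right) = \left(- \frac{450}{19}\right) \left(- \frac{1}{61966}\right) = \frac{225}{588677}$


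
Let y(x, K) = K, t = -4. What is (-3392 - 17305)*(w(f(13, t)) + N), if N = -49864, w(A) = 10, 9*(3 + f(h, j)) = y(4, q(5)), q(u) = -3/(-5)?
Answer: 1031828238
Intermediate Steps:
q(u) = 3/5 (q(u) = -3*(-1/5) = 3/5)
f(h, j) = -44/15 (f(h, j) = -3 + (1/9)*(3/5) = -3 + 1/15 = -44/15)
(-3392 - 17305)*(w(f(13, t)) + N) = (-3392 - 17305)*(10 - 49864) = -20697*(-49854) = 1031828238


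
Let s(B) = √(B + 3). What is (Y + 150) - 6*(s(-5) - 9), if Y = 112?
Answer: 316 - 6*I*√2 ≈ 316.0 - 8.4853*I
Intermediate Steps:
s(B) = √(3 + B)
(Y + 150) - 6*(s(-5) - 9) = (112 + 150) - 6*(√(3 - 5) - 9) = 262 - 6*(√(-2) - 9) = 262 - 6*(I*√2 - 9) = 262 - 6*(-9 + I*√2) = 262 + (54 - 6*I*√2) = 316 - 6*I*√2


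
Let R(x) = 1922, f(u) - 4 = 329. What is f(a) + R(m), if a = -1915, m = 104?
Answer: 2255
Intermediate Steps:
f(u) = 333 (f(u) = 4 + 329 = 333)
f(a) + R(m) = 333 + 1922 = 2255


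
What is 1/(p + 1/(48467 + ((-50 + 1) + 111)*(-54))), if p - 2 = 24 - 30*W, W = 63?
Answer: -45119/84101815 ≈ -0.00053648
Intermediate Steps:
p = -1864 (p = 2 + (24 - 30*63) = 2 + (24 - 1890) = 2 - 1866 = -1864)
1/(p + 1/(48467 + ((-50 + 1) + 111)*(-54))) = 1/(-1864 + 1/(48467 + ((-50 + 1) + 111)*(-54))) = 1/(-1864 + 1/(48467 + (-49 + 111)*(-54))) = 1/(-1864 + 1/(48467 + 62*(-54))) = 1/(-1864 + 1/(48467 - 3348)) = 1/(-1864 + 1/45119) = 1/(-84101815/45119) = -45119/84101815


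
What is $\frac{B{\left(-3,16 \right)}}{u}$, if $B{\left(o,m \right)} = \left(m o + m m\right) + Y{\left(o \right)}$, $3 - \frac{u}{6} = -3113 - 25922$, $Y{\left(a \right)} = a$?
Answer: $\frac{205}{174228} \approx 0.0011766$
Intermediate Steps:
$u = 174228$ ($u = 18 - 6 \left(-3113 - 25922\right) = 18 - -174210 = 18 + 174210 = 174228$)
$B{\left(o,m \right)} = o + m^{2} + m o$ ($B{\left(o,m \right)} = \left(m o + m m\right) + o = \left(m o + m^{2}\right) + o = \left(m^{2} + m o\right) + o = o + m^{2} + m o$)
$\frac{B{\left(-3,16 \right)}}{u} = \frac{-3 + 16^{2} + 16 \left(-3\right)}{174228} = \left(-3 + 256 - 48\right) \frac{1}{174228} = 205 \cdot \frac{1}{174228} = \frac{205}{174228}$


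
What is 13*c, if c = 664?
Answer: 8632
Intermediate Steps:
13*c = 13*664 = 8632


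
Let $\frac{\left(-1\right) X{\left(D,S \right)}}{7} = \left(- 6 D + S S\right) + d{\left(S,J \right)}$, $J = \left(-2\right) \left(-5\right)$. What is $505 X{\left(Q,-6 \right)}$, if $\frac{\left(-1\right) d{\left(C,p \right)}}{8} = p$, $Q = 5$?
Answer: $261590$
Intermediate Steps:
$J = 10$
$d{\left(C,p \right)} = - 8 p$
$X{\left(D,S \right)} = 560 - 7 S^{2} + 42 D$ ($X{\left(D,S \right)} = - 7 \left(\left(- 6 D + S S\right) - 80\right) = - 7 \left(\left(- 6 D + S^{2}\right) - 80\right) = - 7 \left(\left(S^{2} - 6 D\right) - 80\right) = - 7 \left(-80 + S^{2} - 6 D\right) = 560 - 7 S^{2} + 42 D$)
$505 X{\left(Q,-6 \right)} = 505 \left(560 - 7 \left(-6\right)^{2} + 42 \cdot 5\right) = 505 \left(560 - 252 + 210\right) = 505 \cdot 518 = 261590$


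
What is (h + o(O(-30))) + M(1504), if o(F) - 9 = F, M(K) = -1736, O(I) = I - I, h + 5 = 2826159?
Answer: 2824427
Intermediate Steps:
h = 2826154 (h = -5 + 2826159 = 2826154)
O(I) = 0
o(F) = 9 + F
(h + o(O(-30))) + M(1504) = (2826154 + (9 + 0)) - 1736 = (2826154 + 9) - 1736 = 2826163 - 1736 = 2824427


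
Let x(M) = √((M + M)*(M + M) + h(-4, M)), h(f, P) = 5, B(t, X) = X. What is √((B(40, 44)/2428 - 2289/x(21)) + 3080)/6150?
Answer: √(3551291482497517 - 1491938797209*√1769)/6603765450 ≈ 0.0089440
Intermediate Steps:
x(M) = √(5 + 4*M²) (x(M) = √((M + M)*(M + M) + 5) = √((2*M)*(2*M) + 5) = √(4*M² + 5) = √(5 + 4*M²))
√((B(40, 44)/2428 - 2289/x(21)) + 3080)/6150 = √((44/2428 - 2289/√(5 + 4*21²)) + 3080)/6150 = √((44*(1/2428) - 2289/√(5 + 4*441)) + 3080)*(1/6150) = √((11/607 - 2289/√(5 + 1764)) + 3080)*(1/6150) = √((11/607 - 2289*√1769/1769) + 3080)*(1/6150) = √(1869571/607 - 2289*√1769/1769)*(1/6150) = √(1869571/607 - 2289*√1769/1769)/6150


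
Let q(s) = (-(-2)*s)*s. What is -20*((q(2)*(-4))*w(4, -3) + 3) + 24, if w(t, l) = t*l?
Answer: -7716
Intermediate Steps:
w(t, l) = l*t
q(s) = 2*s² (q(s) = (2*s)*s = 2*s²)
-20*((q(2)*(-4))*w(4, -3) + 3) + 24 = -20*(((2*2²)*(-4))*(-3*4) + 3) + 24 = -20*(((2*4)*(-4))*(-12) + 3) + 24 = -20*((8*(-4))*(-12) + 3) + 24 = -20*(-32*(-12) + 3) + 24 = -20*(384 + 3) + 24 = -20*387 + 24 = -7740 + 24 = -7716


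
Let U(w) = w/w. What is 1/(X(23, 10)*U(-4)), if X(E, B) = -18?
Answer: -1/18 ≈ -0.055556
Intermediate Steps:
U(w) = 1
1/(X(23, 10)*U(-4)) = 1/(-18*1) = 1/(-18) = -1/18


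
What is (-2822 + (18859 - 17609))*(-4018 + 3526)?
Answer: 773424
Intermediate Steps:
(-2822 + (18859 - 17609))*(-4018 + 3526) = (-2822 + 1250)*(-492) = -1572*(-492) = 773424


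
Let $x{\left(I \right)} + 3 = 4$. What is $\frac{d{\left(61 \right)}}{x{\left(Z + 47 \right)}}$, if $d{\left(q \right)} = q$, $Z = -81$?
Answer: $61$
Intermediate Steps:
$x{\left(I \right)} = 1$ ($x{\left(I \right)} = -3 + 4 = 1$)
$\frac{d{\left(61 \right)}}{x{\left(Z + 47 \right)}} = \frac{61}{1} = 61 \cdot 1 = 61$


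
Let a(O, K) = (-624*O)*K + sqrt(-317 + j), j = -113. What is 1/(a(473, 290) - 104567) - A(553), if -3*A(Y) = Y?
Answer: 4061374727732868626/22032774292893117 - I*sqrt(430)/7344258097631039 ≈ 184.33 - 2.8235e-15*I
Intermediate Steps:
A(Y) = -Y/3
a(O, K) = I*sqrt(430) - 624*K*O (a(O, K) = (-624*O)*K + sqrt(-317 - 113) = -624*K*O + sqrt(-430) = -624*K*O + I*sqrt(430) = I*sqrt(430) - 624*K*O)
1/(a(473, 290) - 104567) - A(553) = 1/((I*sqrt(430) - 624*290*473) - 104567) - (-1)*553/3 = 1/((I*sqrt(430) - 85594080) - 104567) - 1*(-553/3) = 1/((-85594080 + I*sqrt(430)) - 104567) + 553/3 = 1/(-85698647 + I*sqrt(430)) + 553/3 = 553/3 + 1/(-85698647 + I*sqrt(430))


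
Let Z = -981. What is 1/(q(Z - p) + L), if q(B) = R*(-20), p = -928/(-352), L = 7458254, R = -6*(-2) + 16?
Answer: 1/7457694 ≈ 1.3409e-7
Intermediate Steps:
R = 28 (R = 12 + 16 = 28)
p = 29/11 (p = -928*(-1/352) = 29/11 ≈ 2.6364)
q(B) = -560 (q(B) = 28*(-20) = -560)
1/(q(Z - p) + L) = 1/(-560 + 7458254) = 1/7457694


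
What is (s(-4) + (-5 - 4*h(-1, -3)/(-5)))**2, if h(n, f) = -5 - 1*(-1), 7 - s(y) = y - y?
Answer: 36/25 ≈ 1.4400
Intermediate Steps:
s(y) = 7 (s(y) = 7 - (y - y) = 7 - 1*0 = 7 + 0 = 7)
h(n, f) = -4 (h(n, f) = -5 + 1 = -4)
(s(-4) + (-5 - 4*h(-1, -3)/(-5)))**2 = (7 + (-5 - (-16)/(-5)))**2 = (7 + (-5 - (-16)*(-1)/5))**2 = (7 + (-5 - 4*4/5))**2 = (7 + (-5 - 16/5))**2 = (7 - 41/5)**2 = (-6/5)**2 = 36/25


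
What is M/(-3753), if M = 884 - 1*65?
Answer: -91/417 ≈ -0.21823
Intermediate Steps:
M = 819 (M = 884 - 65 = 819)
M/(-3753) = 819/(-3753) = 819*(-1/3753) = -91/417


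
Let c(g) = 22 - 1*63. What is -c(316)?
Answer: 41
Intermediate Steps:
c(g) = -41 (c(g) = 22 - 63 = -41)
-c(316) = -1*(-41) = 41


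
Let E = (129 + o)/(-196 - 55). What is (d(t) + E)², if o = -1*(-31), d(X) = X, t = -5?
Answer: 2002225/63001 ≈ 31.781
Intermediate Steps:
o = 31
E = -160/251 (E = (129 + 31)/(-196 - 55) = 160/(-251) = 160*(-1/251) = -160/251 ≈ -0.63745)
(d(t) + E)² = (-5 - 160/251)² = (-1415/251)² = 2002225/63001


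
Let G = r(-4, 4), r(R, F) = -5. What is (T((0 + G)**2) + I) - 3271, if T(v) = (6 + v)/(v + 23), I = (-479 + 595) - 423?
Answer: -171713/48 ≈ -3577.4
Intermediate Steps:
G = -5
I = -307 (I = 116 - 423 = -307)
T(v) = (6 + v)/(23 + v)
(T((0 + G)**2) + I) - 3271 = ((6 + (0 - 5)**2)/(23 + (0 - 5)**2) - 307) - 3271 = ((6 + (-5)**2)/(23 + (-5)**2) - 307) - 3271 = ((6 + 25)/(23 + 25) - 307) - 3271 = (31/48 - 307) - 3271 = -14705/48 - 3271 = -171713/48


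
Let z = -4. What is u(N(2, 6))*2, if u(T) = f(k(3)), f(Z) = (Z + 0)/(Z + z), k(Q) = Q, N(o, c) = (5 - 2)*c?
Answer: -6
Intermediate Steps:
N(o, c) = 3*c
f(Z) = Z/(-4 + Z) (f(Z) = (Z + 0)/(Z - 4) = Z/(-4 + Z))
u(T) = -3 (u(T) = 3/(-4 + 3) = 3/(-1) = 3*(-1) = -3)
u(N(2, 6))*2 = -3*2 = -6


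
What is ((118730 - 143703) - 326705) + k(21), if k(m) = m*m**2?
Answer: -342417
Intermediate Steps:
k(m) = m**3
((118730 - 143703) - 326705) + k(21) = ((118730 - 143703) - 326705) + 21**3 = (-24973 - 326705) + 9261 = -351678 + 9261 = -342417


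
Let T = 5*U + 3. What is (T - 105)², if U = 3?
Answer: 7569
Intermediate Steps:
T = 18 (T = 5*3 + 3 = 15 + 3 = 18)
(T - 105)² = (18 - 105)² = (-87)² = 7569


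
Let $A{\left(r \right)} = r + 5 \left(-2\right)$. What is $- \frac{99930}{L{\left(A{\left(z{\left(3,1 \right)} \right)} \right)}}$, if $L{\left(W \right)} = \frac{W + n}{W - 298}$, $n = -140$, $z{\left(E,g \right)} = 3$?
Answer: $- \frac{10159550}{49} \approx -2.0734 \cdot 10^{5}$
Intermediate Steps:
$A{\left(r \right)} = -10 + r$ ($A{\left(r \right)} = r - 10 = -10 + r$)
$L{\left(W \right)} = \frac{-140 + W}{-298 + W}$ ($L{\left(W \right)} = \frac{W - 140}{W - 298} = \frac{-140 + W}{-298 + W}$)
$- \frac{99930}{L{\left(A{\left(z{\left(3,1 \right)} \right)} \right)}} = - \frac{99930}{\frac{1}{-298 + \left(-10 + 3\right)} \left(-140 + \left(-10 + 3\right)\right)} = - \frac{99930}{\frac{1}{-298 - 7} \left(-140 - 7\right)} = - \frac{99930}{\frac{1}{-305} \left(-147\right)} = - \frac{99930}{\left(- \frac{1}{305}\right) \left(-147\right)} = - \frac{99930}{\frac{147}{305}} = \left(-99930\right) \frac{305}{147} = - \frac{10159550}{49}$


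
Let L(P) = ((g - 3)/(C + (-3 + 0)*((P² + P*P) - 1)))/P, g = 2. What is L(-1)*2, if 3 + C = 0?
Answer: -⅓ ≈ -0.33333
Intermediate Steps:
C = -3 (C = -3 + 0 = -3)
L(P) = 1/(6*P³) (L(P) = ((2 - 3)/(-3 + (-3 + 0)*((P² + P*P) - 1)))/P = (-1/(-3 - 3*((P² + P²) - 1)))/P = (-1/(-3 - 3*(2*P² - 1)))/P = (-1/(-3 - 3*(-1 + 2*P²)))/P = (-1/(-3 + (3 - 6*P²)))/P = (-1/((-6*P²)))/P = (-(-1)/(6*P²))/P = (1/(6*P²))/P = 1/(6*P³))
L(-1)*2 = ((⅙)/(-1)³)*2 = ((⅙)*(-1))*2 = -⅙*2 = -⅓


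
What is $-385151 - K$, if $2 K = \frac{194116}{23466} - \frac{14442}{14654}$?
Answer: $- \frac{66221710732655}{171935382} \approx -3.8515 \cdot 10^{5}$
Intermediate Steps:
$K = \frac{626419973}{171935382}$ ($K = \frac{\frac{194116}{23466} - \frac{14442}{14654}}{2} = \frac{194116 \cdot \frac{1}{23466} - \frac{7221}{7327}}{2} = \frac{\frac{97058}{11733} - \frac{7221}{7327}}{2} = \frac{1}{2} \cdot \frac{626419973}{85967691} = \frac{626419973}{171935382} \approx 3.6433$)
$-385151 - K = -385151 - \frac{626419973}{171935382} = - \frac{66221710732655}{171935382}$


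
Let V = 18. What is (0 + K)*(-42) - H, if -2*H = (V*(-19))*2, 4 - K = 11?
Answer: -48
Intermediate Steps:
K = -7 (K = 4 - 1*11 = 4 - 11 = -7)
H = 342 (H = -18*(-19)*2/2 = -(-171)*2 = -½*(-684) = 342)
(0 + K)*(-42) - H = (0 - 7)*(-42) - 1*342 = -7*(-42) - 342 = 294 - 342 = -48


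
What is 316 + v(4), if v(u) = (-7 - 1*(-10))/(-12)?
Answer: 1263/4 ≈ 315.75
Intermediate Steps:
v(u) = -1/4 (v(u) = (-7 + 10)*(-1/12) = 3*(-1/12) = -1/4)
316 + v(4) = 316 - 1/4 = 1263/4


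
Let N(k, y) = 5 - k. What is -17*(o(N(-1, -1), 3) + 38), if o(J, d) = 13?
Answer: -867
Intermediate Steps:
-17*(o(N(-1, -1), 3) + 38) = -17*(13 + 38) = -17*51 = -867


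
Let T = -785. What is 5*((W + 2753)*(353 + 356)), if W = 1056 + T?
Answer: 10720080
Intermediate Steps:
W = 271 (W = 1056 - 785 = 271)
5*((W + 2753)*(353 + 356)) = 5*((271 + 2753)*(353 + 356)) = 5*(3024*709) = 5*2144016 = 10720080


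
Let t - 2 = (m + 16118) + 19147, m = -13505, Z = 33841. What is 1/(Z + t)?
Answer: 1/55603 ≈ 1.7985e-5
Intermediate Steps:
t = 21762 (t = 2 + ((-13505 + 16118) + 19147) = 2 + (2613 + 19147) = 2 + 21760 = 21762)
1/(Z + t) = 1/(33841 + 21762) = 1/55603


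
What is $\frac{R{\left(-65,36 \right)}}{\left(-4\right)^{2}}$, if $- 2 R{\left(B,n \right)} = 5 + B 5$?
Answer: $10$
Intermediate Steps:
$R{\left(B,n \right)} = - \frac{5}{2} - \frac{5 B}{2}$ ($R{\left(B,n \right)} = - \frac{5 + B 5}{2} = - \frac{5 + 5 B}{2} = - \frac{5}{2} - \frac{5 B}{2}$)
$\frac{R{\left(-65,36 \right)}}{\left(-4\right)^{2}} = \frac{- \frac{5}{2} - - \frac{325}{2}}{\left(-4\right)^{2}} = \frac{- \frac{5}{2} + \frac{325}{2}}{16} = 160 \cdot \frac{1}{16} = 10$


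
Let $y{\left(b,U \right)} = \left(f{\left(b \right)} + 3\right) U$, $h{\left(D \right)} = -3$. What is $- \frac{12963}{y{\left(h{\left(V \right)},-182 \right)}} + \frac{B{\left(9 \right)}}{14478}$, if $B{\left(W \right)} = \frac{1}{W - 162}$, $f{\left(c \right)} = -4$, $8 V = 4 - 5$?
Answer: $- \frac{7178695556}{100788597} \approx -71.225$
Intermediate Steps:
$V = - \frac{1}{8}$ ($V = \frac{4 - 5}{8} = \frac{1}{8} \left(-1\right) = - \frac{1}{8} \approx -0.125$)
$B{\left(W \right)} = \frac{1}{-162 + W}$
$y{\left(b,U \right)} = - U$ ($y{\left(b,U \right)} = \left(-4 + 3\right) U = - U$)
$- \frac{12963}{y{\left(h{\left(V \right)},-182 \right)}} + \frac{B{\left(9 \right)}}{14478} = - \frac{12963}{\left(-1\right) \left(-182\right)} + \frac{1}{\left(-162 + 9\right) 14478} = - \frac{12963}{182} + \frac{1}{-153} \cdot \frac{1}{14478} = \left(-12963\right) \frac{1}{182} - \frac{1}{2215134} = - \frac{12963}{182} - \frac{1}{2215134} = - \frac{7178695556}{100788597}$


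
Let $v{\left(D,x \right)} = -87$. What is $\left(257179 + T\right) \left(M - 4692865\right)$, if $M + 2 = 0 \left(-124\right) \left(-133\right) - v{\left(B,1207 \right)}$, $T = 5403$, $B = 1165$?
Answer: $-1232239557960$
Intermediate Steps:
$M = 85$ ($M = -2 + \left(0 \left(-124\right) \left(-133\right) - -87\right) = -2 + \left(0 \left(-133\right) + 87\right) = -2 + \left(0 + 87\right) = -2 + 87 = 85$)
$\left(257179 + T\right) \left(M - 4692865\right) = \left(257179 + 5403\right) \left(85 - 4692865\right) = 262582 \left(-4692780\right) = -1232239557960$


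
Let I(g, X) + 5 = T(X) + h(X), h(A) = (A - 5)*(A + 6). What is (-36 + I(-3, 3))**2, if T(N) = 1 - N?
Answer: 3721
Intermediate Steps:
h(A) = (-5 + A)*(6 + A)
I(g, X) = -34 + X**2 (I(g, X) = -5 + ((1 - X) + (-30 + X + X**2)) = -5 + (-29 + X**2) = -34 + X**2)
(-36 + I(-3, 3))**2 = (-36 + (-34 + 3**2))**2 = (-36 + (-34 + 9))**2 = (-36 - 25)**2 = (-61)**2 = 3721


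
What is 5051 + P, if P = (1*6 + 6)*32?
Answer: 5435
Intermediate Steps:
P = 384 (P = (6 + 6)*32 = 12*32 = 384)
5051 + P = 5051 + 384 = 5435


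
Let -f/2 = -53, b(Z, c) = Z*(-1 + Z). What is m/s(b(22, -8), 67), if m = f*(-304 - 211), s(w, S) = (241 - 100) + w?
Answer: -54590/603 ≈ -90.531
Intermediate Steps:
s(w, S) = 141 + w
f = 106 (f = -2*(-53) = 106)
m = -54590 (m = 106*(-304 - 211) = 106*(-515) = -54590)
m/s(b(22, -8), 67) = -54590/(141 + 22*(-1 + 22)) = -54590/(141 + 22*21) = -54590/(141 + 462) = -54590/603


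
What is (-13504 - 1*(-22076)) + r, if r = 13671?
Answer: 22243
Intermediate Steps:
(-13504 - 1*(-22076)) + r = (-13504 - 1*(-22076)) + 13671 = (-13504 + 22076) + 13671 = 8572 + 13671 = 22243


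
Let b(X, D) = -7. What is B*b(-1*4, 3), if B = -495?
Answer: 3465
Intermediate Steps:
B*b(-1*4, 3) = -495*(-7) = 3465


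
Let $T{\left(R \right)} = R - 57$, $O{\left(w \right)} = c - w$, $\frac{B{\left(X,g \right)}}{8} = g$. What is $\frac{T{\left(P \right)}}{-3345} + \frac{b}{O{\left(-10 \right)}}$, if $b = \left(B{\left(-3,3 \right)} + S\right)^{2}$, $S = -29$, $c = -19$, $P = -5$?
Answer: $- \frac{27689}{10035} \approx -2.7592$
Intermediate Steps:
$B{\left(X,g \right)} = 8 g$
$O{\left(w \right)} = -19 - w$
$b = 25$ ($b = \left(8 \cdot 3 - 29\right)^{2} = \left(24 - 29\right)^{2} = \left(-5\right)^{2} = 25$)
$T{\left(R \right)} = -57 + R$
$\frac{T{\left(P \right)}}{-3345} + \frac{b}{O{\left(-10 \right)}} = \frac{-57 - 5}{-3345} + \frac{25}{-19 - -10} = \left(-62\right) \left(- \frac{1}{3345}\right) + \frac{25}{-19 + 10} = \frac{62}{3345} + \frac{25}{-9} = \frac{62}{3345} + 25 \left(- \frac{1}{9}\right) = \frac{62}{3345} - \frac{25}{9} = - \frac{27689}{10035}$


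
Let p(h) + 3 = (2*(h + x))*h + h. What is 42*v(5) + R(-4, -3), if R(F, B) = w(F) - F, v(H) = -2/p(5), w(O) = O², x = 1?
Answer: 578/31 ≈ 18.645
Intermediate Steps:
p(h) = -3 + h + h*(2 + 2*h) (p(h) = -3 + ((2*(h + 1))*h + h) = -3 + ((2*(1 + h))*h + h) = -3 + ((2 + 2*h)*h + h) = -3 + (h*(2 + 2*h) + h) = -3 + (h + h*(2 + 2*h)) = -3 + h + h*(2 + 2*h))
v(H) = -1/31 (v(H) = -2/(-3 + 2*5² + 3*5) = -2/(-3 + 2*25 + 15) = -2/(-3 + 50 + 15) = -2/62 = -2*1/62 = -1/31)
R(F, B) = F² - F
42*v(5) + R(-4, -3) = 42*(-1/31) - 4*(-1 - 4) = -42/31 - 4*(-5) = -42/31 + 20 = 578/31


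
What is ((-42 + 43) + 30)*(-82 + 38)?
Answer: -1364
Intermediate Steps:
((-42 + 43) + 30)*(-82 + 38) = (1 + 30)*(-44) = 31*(-44) = -1364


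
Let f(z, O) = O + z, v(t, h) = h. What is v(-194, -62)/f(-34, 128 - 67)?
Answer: -62/27 ≈ -2.2963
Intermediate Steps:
v(-194, -62)/f(-34, 128 - 67) = -62/((128 - 67) - 34) = -62/(61 - 34) = -62/27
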